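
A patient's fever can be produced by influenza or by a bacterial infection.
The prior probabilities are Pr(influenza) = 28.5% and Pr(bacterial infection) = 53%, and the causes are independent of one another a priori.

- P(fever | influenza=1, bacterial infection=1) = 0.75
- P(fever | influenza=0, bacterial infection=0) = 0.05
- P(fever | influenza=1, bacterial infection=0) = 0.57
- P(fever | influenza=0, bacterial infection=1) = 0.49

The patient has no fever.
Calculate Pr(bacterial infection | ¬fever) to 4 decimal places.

Numerator (weight on configurations with bacterial infection): 0.193265 + 0.037762 = 0.231027
Normalizer over all consistent configurations: 0.95×0.715×0.47 + 0.51×0.715×0.53 + 0.43×0.285×0.47 + 0.25×0.285×0.53 = 0.607872
Posterior = 0.231027 / 0.607872 ≈ 0.3801

Pr(bacterial infection | ¬fever) ≈ 0.3801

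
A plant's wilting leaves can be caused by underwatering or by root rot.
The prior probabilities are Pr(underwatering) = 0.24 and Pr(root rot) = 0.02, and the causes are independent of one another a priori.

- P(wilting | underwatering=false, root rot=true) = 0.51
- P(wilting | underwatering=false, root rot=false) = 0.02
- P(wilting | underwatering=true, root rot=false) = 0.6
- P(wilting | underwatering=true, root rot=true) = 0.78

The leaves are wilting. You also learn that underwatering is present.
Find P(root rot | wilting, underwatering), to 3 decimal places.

P(root rot | wilting, underwatering) ≈ 0.026

By total probability over both values of root rot:
  P(wilting | underwatering) = 0.6*0.98 + 0.78*0.02
        = 0.588000 + 0.015600 = 0.603600
Configurations with root rot contribute 0.015600, so
  P(root rot | wilting, underwatering) = 0.015600 / 0.603600 ≈ 0.026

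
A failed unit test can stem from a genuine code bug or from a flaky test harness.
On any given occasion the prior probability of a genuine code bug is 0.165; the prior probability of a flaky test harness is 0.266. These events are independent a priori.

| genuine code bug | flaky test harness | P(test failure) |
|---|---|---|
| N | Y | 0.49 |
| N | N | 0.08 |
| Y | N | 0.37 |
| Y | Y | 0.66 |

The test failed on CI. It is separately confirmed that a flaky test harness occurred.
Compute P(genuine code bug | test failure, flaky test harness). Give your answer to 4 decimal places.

By total probability over both values of genuine code bug:
  P(test failure | flaky test harness) = 0.49×0.835 + 0.66×0.165
        = 0.409150 + 0.108900 = 0.518050
The terms with genuine code bug present sum to 0.108900, so
  P(genuine code bug | test failure, flaky test harness) = 0.108900 / 0.518050 ≈ 0.2102

P(genuine code bug | test failure, flaky test harness) ≈ 0.2102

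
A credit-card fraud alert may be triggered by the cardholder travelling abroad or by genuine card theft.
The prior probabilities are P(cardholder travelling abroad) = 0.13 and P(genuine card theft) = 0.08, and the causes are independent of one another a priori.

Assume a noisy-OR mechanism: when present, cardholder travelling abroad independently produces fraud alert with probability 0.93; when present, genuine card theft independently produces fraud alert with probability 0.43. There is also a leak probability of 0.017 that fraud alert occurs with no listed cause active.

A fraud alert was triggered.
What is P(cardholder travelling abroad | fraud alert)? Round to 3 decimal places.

P(cardholder travelling abroad | fraud alert) ≈ 0.733

Under noisy-OR, P(fraud alert | causes) = 1 − (1−0.017)·∏(1−qᵢ) over the active causes.
Numerator (weight on configurations with cardholder travelling abroad): 0.111370 + 0.009992 = 0.121362
Denominator P(fraud alert): 0.017*0.87*0.92 + 0.43969*0.87*0.08 + 0.93119*0.13*0.92 + 0.960778*0.13*0.08 = 0.165571
Posterior = 0.121362 / 0.165571 ≈ 0.733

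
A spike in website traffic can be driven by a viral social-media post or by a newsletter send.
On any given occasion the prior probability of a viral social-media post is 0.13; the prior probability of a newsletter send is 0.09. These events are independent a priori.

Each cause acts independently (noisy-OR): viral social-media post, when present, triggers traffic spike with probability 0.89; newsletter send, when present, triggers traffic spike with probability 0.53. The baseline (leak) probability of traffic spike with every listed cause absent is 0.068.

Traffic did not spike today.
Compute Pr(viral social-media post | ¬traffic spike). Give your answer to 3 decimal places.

Under noisy-OR, P(traffic spike | causes) = 1 − (1−0.068)·∏(1−qᵢ) over the active causes.
P(¬traffic spike) = 0.932*0.87*0.91 + 0.43804*0.87*0.09 + 0.10252*0.13*0.91 + 0.048184*0.13*0.09 = 0.737864 + 0.034299 + 0.012128 + 0.000564 = 0.784855
The viral social-media post-present share is 0.012128 + 0.000564 = 0.012692.
So P(viral social-media post | ¬traffic spike) = 0.012692/0.784855 ≈ 0.016.

Pr(viral social-media post | ¬traffic spike) ≈ 0.016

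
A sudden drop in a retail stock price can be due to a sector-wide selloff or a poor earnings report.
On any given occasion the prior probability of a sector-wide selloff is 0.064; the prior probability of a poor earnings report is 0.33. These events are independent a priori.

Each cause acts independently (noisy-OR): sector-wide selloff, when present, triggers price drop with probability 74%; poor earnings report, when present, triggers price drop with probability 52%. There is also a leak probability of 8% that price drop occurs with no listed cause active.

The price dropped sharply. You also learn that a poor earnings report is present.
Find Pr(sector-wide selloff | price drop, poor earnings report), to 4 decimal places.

Pr(sector-wide selloff | price drop, poor earnings report) ≈ 0.0978

Under noisy-OR, P(price drop | causes) = 1 − (1−0.08)·∏(1−qᵢ) over the active causes.
P(price drop | poor earnings report) = 0.5584·0.936 + 0.885184·0.064 = 0.522662 + 0.056652 = 0.579314
Of this, 0.056652 comes from 0.885184·0.064 (the sector-wide selloff=true cases).
Hence the posterior is 0.056652/0.579314 ≈ 0.0978.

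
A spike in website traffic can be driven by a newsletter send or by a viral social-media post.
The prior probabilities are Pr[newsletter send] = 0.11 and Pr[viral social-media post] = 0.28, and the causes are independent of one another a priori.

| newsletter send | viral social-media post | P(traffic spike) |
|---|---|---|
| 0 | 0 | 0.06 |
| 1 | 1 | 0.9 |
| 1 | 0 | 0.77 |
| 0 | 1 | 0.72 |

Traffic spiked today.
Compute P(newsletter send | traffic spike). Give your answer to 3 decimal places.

Sum P(traffic spike|·) weighted by the priors over the 4 (newsletter send, viral social-media post) configurations:
  P(traffic spike) = 0.06·0.89·0.72 + 0.72·0.89·0.28 + 0.77·0.11·0.72 + 0.9·0.11·0.28
        = 0.038448 + 0.179424 + 0.060984 + 0.027720 = 0.306576
Keeping only the newsletter send-present terms gives 0.088704, so
  P(newsletter send | traffic spike) = 0.088704 / 0.306576 ≈ 0.289

P(newsletter send | traffic spike) ≈ 0.289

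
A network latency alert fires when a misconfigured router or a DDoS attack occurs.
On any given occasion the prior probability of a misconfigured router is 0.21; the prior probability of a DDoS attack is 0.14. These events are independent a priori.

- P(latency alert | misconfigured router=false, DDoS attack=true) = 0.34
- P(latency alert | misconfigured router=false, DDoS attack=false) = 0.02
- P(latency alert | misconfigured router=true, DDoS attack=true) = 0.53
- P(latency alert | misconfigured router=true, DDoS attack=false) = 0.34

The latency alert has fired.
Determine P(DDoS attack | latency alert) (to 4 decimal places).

P(latency alert) = 0.02·0.79·0.86 + 0.34·0.79·0.14 + 0.34·0.21·0.86 + 0.53·0.21·0.14 = 0.013588 + 0.037604 + 0.061404 + 0.015582 = 0.128178
Of this, 0.053186 comes from 0.037604 + 0.015582 (the DDoS attack=true cases).
P(DDoS attack | latency alert) = 0.053186 / 0.128178 ≈ 0.4149

P(DDoS attack | latency alert) ≈ 0.4149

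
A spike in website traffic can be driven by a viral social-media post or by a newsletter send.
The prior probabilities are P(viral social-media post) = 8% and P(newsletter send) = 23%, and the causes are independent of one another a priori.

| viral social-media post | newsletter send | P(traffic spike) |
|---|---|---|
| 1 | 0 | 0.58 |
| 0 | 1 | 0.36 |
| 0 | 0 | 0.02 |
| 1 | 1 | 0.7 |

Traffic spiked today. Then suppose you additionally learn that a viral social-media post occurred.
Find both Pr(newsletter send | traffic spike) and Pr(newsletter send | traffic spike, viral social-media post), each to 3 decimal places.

P(traffic spike) = 0.02×0.92×0.77 + 0.36×0.92×0.23 + 0.58×0.08×0.77 + 0.7×0.08×0.23 = 0.014168 + 0.076176 + 0.035728 + 0.012880 = 0.138952
Of this, 0.089056 comes from 0.076176 + 0.012880 (the newsletter send=true cases).
Hence the posterior is 0.089056/0.138952 ≈ 0.641.

With the extra evidence:
Numerator (weight on configurations with newsletter send): 0.7×0.23 = 0.161000
Denominator P(traffic spike | viral social-media post): 0.58×0.77 + 0.7×0.23 = 0.607600
P(newsletter send | traffic spike, viral social-media post) = 0.161000/0.607600 ≈ 0.265
— viral social-media post explains away the evidence for newsletter send.

Pr(newsletter send | traffic spike) ≈ 0.641; Pr(newsletter send | traffic spike, viral social-media post) ≈ 0.265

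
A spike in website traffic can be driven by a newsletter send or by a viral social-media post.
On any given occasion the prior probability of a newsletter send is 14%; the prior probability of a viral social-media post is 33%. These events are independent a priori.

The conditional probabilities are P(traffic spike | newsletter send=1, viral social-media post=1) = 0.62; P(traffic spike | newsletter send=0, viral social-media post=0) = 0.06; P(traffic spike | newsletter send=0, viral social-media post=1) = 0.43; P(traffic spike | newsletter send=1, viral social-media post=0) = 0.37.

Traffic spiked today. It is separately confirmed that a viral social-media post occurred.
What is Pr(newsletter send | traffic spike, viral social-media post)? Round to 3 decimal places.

Enumerate both values of newsletter send and weight by the priors:
  P(traffic spike | viral social-media post) = 0.43·0.86 + 0.62·0.14
        = 0.369800 + 0.086800 = 0.456600
Keeping only the newsletter send-present terms gives 0.086800, so
  P(newsletter send | traffic spike, viral social-media post) = 0.086800 / 0.456600 ≈ 0.190

Pr(newsletter send | traffic spike, viral social-media post) ≈ 0.190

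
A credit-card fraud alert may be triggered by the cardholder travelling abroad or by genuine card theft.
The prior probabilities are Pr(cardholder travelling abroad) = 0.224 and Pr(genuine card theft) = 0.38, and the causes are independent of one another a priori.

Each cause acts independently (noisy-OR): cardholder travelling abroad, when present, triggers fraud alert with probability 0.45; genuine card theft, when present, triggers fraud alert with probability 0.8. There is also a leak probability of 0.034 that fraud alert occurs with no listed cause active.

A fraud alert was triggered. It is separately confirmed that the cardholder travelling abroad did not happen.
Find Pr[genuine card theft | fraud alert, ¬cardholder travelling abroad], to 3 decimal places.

Pr[genuine card theft | fraud alert, ¬cardholder travelling abroad] ≈ 0.936

Under noisy-OR, P(fraud alert | causes) = 1 − (1−0.034)·∏(1−qᵢ) over the active causes.
Numerator (weight on configurations with genuine card theft): 0.8068·0.38 = 0.306584
Denominator P(fraud alert | ¬cardholder travelling abroad): 0.034·0.62 + 0.8068·0.38 = 0.327664
Posterior = 0.306584 / 0.327664 ≈ 0.936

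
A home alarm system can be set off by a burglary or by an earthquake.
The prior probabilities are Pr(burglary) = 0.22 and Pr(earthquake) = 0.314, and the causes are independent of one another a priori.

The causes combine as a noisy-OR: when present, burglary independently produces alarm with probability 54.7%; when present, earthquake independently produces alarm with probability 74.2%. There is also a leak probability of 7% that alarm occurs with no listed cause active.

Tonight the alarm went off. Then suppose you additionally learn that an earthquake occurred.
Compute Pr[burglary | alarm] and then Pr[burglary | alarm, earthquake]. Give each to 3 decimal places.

Under noisy-OR, P(alarm | causes) = 1 − (1−0.07)·∏(1−qᵢ) over the active causes.
P(alarm) = 0.07*0.78*0.686 + 0.76006*0.78*0.314 + 0.57871*0.22*0.686 + 0.891307*0.22*0.314 = 0.037456 + 0.186154 + 0.087339 + 0.061571 = 0.372520
Restricting to configurations with burglary present: 0.087339 + 0.061571 = 0.148910.
P(burglary | alarm) = 0.148910 / 0.372520 ≈ 0.400

Now also conditioning on earthquake=true:
For the numerator, keep only burglary=true terms: 0.891307×0.22 = 0.196088
The normalizing constant is 0.76006×0.78 + 0.891307×0.22 = 0.788935
Posterior = 0.196088 / 0.788935 ≈ 0.249

Pr[burglary | alarm] ≈ 0.400; Pr[burglary | alarm, earthquake] ≈ 0.249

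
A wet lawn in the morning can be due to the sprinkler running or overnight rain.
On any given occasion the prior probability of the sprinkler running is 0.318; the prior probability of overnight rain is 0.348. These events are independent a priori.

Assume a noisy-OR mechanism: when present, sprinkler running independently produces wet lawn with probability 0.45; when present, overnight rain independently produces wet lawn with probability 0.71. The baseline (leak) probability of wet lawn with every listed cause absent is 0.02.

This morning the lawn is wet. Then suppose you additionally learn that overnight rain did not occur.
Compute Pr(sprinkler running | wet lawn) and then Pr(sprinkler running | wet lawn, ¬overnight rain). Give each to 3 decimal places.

Pr(sprinkler running | wet lawn) ≈ 0.514; Pr(sprinkler running | wet lawn, ¬overnight rain) ≈ 0.915

Under noisy-OR, P(wet lawn | causes) = 1 − (1−0.02)·∏(1−qᵢ) over the active causes.
Weight on sprinkler running=true, given the evidence: 0.095582 + 0.093366 = 0.188948
The normalizing constant is 0.02*0.682*0.652 + 0.7158*0.682*0.348 + 0.461*0.318*0.652 + 0.84369*0.318*0.348 = 0.367726
Posterior = 0.188948 / 0.367726 ≈ 0.514

With the extra evidence:
Numerator (weight on configurations with sprinkler running): 0.461*0.318 = 0.146598
The normalizing constant is 0.02*0.682 + 0.461*0.318 = 0.160238
P(sprinkler running | wet lawn, ¬overnight rain) = 0.146598/0.160238 ≈ 0.915
Ruling out overnight rain raises the posterior on sprinkler running — the flip side of explaining away.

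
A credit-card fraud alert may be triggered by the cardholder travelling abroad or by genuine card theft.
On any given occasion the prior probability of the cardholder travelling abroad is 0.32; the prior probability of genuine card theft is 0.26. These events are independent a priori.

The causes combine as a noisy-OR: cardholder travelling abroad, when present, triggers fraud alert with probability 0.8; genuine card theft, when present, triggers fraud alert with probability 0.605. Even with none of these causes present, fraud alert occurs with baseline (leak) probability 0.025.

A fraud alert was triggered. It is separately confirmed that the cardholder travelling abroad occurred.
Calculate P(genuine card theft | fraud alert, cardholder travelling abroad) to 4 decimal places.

P(genuine card theft | fraud alert, cardholder travelling abroad) ≈ 0.2872

Under noisy-OR, P(fraud alert | causes) = 1 − (1−0.025)·∏(1−qᵢ) over the active causes.
For the numerator, keep only genuine card theft=true terms: 0.922975·0.26 = 0.239974
The normalizing constant is 0.805·0.74 + 0.922975·0.26 = 0.835674
Posterior = 0.239974 / 0.835674 ≈ 0.2872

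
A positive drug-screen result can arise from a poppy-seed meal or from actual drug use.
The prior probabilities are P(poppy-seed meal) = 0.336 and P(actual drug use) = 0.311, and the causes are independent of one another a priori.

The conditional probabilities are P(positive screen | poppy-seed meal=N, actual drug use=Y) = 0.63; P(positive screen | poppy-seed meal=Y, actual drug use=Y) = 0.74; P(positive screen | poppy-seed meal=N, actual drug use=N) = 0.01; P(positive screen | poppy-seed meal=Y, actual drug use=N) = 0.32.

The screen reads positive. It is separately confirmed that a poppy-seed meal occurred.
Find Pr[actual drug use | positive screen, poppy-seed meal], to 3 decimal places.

Pr[actual drug use | positive screen, poppy-seed meal] ≈ 0.511

Numerator (weight on configurations with actual drug use): 0.74·0.311 = 0.230140
The normalizing constant is 0.32·0.689 + 0.74·0.311 = 0.450620
Posterior = 0.230140 / 0.450620 ≈ 0.511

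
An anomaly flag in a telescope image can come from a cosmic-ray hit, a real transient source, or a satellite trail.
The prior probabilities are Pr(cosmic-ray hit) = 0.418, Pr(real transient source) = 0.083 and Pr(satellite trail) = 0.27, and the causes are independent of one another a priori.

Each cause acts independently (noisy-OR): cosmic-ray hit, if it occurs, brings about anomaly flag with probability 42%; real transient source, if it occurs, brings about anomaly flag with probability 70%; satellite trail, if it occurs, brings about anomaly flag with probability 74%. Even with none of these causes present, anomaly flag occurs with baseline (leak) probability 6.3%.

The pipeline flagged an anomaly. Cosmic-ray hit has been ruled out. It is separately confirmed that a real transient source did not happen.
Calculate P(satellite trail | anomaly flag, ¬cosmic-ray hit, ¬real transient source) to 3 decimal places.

P(satellite trail | anomaly flag, ¬cosmic-ray hit, ¬real transient source) ≈ 0.816

Under noisy-OR, P(anomaly flag | causes) = 1 − (1−0.063)·∏(1−qᵢ) over the active causes.
Sum P(anomaly flag|·) weighted by the priors over both values of satellite trail:
  P(anomaly flag | ¬cosmic-ray hit, ¬real transient source) = 0.063*0.73 + 0.75638*0.27
        = 0.045990 + 0.204223 = 0.250213
The terms with satellite trail present sum to 0.204223, so
  P(satellite trail | anomaly flag, ¬cosmic-ray hit, ¬real transient source) = 0.204223 / 0.250213 ≈ 0.816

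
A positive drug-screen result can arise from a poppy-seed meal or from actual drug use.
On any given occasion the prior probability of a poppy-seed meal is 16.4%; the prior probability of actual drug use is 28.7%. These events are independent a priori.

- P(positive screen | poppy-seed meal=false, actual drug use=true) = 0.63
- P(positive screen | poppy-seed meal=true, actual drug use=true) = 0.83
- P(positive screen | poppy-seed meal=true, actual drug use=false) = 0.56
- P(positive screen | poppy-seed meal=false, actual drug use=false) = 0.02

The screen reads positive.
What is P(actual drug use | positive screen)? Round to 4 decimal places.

By total probability over the 4 (poppy-seed meal, actual drug use) configurations:
  P(positive screen) = 0.02×0.836×0.713 + 0.63×0.836×0.287 + 0.56×0.164×0.713 + 0.83×0.164×0.287
        = 0.011921 + 0.151157 + 0.065482 + 0.039066 = 0.267626
Keeping only the actual drug use-present terms gives 0.190223, so
  P(actual drug use | positive screen) = 0.190223 / 0.267626 ≈ 0.7108

P(actual drug use | positive screen) ≈ 0.7108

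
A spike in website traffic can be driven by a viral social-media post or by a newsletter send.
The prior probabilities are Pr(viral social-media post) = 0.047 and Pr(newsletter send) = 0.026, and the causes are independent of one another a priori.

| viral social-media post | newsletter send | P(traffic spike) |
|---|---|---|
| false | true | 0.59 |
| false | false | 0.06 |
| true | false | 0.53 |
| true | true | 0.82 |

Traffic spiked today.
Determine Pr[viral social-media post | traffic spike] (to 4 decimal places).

Pr[viral social-media post | traffic spike] ≈ 0.2643

Numerator (weight on configurations with viral social-media post): 0.024262 + 0.001002 = 0.025264
Denominator P(traffic spike): 0.06×0.953×0.974 + 0.59×0.953×0.026 + 0.53×0.047×0.974 + 0.82×0.047×0.026 = 0.095576
Posterior = 0.025264 / 0.095576 ≈ 0.2643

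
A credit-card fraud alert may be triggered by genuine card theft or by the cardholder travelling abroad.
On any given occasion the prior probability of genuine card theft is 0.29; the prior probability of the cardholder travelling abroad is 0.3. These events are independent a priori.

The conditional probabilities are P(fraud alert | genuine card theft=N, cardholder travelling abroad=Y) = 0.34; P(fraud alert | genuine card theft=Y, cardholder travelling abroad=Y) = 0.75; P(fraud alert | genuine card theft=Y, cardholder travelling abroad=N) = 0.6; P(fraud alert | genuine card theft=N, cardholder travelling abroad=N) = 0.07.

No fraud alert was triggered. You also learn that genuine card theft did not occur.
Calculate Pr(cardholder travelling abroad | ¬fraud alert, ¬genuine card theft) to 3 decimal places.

Pr(cardholder travelling abroad | ¬fraud alert, ¬genuine card theft) ≈ 0.233

Numerator (weight on configurations with cardholder travelling abroad): 0.66×0.3 = 0.198000
Denominator P(¬fraud alert | ¬genuine card theft): 0.93×0.7 + 0.66×0.3 = 0.849000
P(cardholder travelling abroad | ¬fraud alert, ¬genuine card theft) = 0.198000/0.849000 ≈ 0.233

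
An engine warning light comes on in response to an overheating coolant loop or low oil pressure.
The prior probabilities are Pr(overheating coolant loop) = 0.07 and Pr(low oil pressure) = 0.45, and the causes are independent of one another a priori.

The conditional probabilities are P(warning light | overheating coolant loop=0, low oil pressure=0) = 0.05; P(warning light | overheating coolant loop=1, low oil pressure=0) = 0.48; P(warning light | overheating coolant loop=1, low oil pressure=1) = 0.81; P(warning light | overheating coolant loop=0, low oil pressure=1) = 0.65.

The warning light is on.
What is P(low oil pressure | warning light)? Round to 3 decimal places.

P(low oil pressure | warning light) ≈ 0.871

P(warning light) = 0.05·0.93·0.55 + 0.65·0.93·0.45 + 0.48·0.07·0.55 + 0.81·0.07·0.45 = 0.025575 + 0.272025 + 0.018480 + 0.025515 = 0.341595
The low oil pressure-present share is 0.272025 + 0.025515 = 0.297540.
So P(low oil pressure | warning light) = 0.297540/0.341595 ≈ 0.871.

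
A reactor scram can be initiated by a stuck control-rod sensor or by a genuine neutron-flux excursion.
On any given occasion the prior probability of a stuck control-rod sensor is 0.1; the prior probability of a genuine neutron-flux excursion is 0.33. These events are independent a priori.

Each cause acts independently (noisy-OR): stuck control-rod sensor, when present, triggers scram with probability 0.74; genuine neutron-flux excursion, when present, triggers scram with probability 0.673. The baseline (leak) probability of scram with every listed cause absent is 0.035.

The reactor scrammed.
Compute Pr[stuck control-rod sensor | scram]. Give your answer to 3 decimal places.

Pr[stuck control-rod sensor | scram] ≈ 0.264

Under noisy-OR, P(scram | causes) = 1 − (1−0.035)·∏(1−qᵢ) over the active causes.
For the numerator, keep only stuck control-rod sensor=true terms: 0.050190 + 0.030293 = 0.080483
Normalizer over all consistent configurations: 0.035*0.9*0.67 + 0.684445*0.9*0.33 + 0.7491*0.1*0.67 + 0.917956*0.1*0.33 = 0.304868
P(stuck control-rod sensor | scram) = 0.080483/0.304868 ≈ 0.264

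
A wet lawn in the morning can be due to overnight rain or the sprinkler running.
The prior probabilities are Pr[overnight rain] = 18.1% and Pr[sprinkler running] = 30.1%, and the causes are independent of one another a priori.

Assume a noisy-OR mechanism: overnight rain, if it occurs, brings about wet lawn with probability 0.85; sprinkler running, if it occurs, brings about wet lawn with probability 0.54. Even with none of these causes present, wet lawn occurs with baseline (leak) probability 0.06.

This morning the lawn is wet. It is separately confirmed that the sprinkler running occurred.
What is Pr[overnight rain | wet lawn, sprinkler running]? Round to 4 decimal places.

Under noisy-OR, P(wet lawn | causes) = 1 − (1−0.06)·∏(1−qᵢ) over the active causes.
P(wet lawn | sprinkler running) = 0.5676×0.819 + 0.93514×0.181 = 0.464864 + 0.169260 = 0.634124
The overnight rain-present share is 0.93514×0.181 = 0.169260.
P(overnight rain | wet lawn, sprinkler running) = 0.169260 / 0.634124 ≈ 0.2669

Pr[overnight rain | wet lawn, sprinkler running] ≈ 0.2669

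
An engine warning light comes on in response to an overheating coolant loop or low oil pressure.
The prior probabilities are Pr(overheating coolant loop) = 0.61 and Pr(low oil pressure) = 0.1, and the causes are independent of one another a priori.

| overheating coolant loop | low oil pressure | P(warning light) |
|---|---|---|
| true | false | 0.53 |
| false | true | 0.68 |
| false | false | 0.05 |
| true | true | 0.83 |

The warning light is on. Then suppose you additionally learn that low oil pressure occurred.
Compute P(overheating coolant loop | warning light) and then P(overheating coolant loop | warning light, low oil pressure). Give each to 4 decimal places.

Weight on overheating coolant loop=true, given the evidence: 0.290970 + 0.050630 = 0.341600
Normalizer over all consistent configurations: 0.05×0.39×0.9 + 0.68×0.39×0.1 + 0.53×0.61×0.9 + 0.83×0.61×0.1 = 0.385670
P(overheating coolant loop | warning light) = 0.341600/0.385670 ≈ 0.8857

Now also conditioning on low oil pressure=true:
By total probability over both values of overheating coolant loop:
  P(warning light | low oil pressure) = 0.68×0.39 + 0.83×0.61
        = 0.265200 + 0.506300 = 0.771500
The terms with overheating coolant loop present sum to 0.506300, so
  P(overheating coolant loop | warning light, low oil pressure) = 0.506300 / 0.771500 ≈ 0.6563
— low oil pressure explains away the evidence for overheating coolant loop.

P(overheating coolant loop | warning light) ≈ 0.8857; P(overheating coolant loop | warning light, low oil pressure) ≈ 0.6563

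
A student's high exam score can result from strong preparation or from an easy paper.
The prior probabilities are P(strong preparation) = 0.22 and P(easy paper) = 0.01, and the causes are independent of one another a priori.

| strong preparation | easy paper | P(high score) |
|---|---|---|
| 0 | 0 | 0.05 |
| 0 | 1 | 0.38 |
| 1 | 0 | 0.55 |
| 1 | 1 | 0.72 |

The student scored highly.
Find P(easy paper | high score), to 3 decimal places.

Weight on easy paper=true, given the evidence: 0.002964 + 0.001584 = 0.004548
Normalizer over all consistent configurations: 0.05·0.78·0.99 + 0.38·0.78·0.01 + 0.55·0.22·0.99 + 0.72·0.22·0.01 = 0.162948
P(easy paper | high score) = 0.004548/0.162948 ≈ 0.028

P(easy paper | high score) ≈ 0.028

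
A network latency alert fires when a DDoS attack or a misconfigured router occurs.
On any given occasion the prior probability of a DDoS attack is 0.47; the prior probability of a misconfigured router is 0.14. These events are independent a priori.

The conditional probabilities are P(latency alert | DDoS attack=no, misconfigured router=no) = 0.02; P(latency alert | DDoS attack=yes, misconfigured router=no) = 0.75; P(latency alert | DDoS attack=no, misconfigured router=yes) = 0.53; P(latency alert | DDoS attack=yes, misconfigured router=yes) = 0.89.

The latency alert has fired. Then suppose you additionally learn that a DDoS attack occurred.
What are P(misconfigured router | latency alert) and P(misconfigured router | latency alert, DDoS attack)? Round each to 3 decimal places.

P(misconfigured router | latency alert) ≈ 0.239; P(misconfigured router | latency alert, DDoS attack) ≈ 0.162

Weight on misconfigured router=true, given the evidence: 0.039326 + 0.058562 = 0.097888
Denominator P(latency alert): 0.02*0.53*0.86 + 0.53*0.53*0.14 + 0.75*0.47*0.86 + 0.89*0.47*0.14 = 0.410154
P(misconfigured router | latency alert) = 0.097888/0.410154 ≈ 0.239

With the extra evidence:
Numerator (weight on configurations with misconfigured router): 0.89*0.14 = 0.124600
Normalizer over all consistent configurations: 0.75*0.86 + 0.89*0.14 = 0.769600
P(misconfigured router | latency alert, DDoS attack) = 0.124600/0.769600 ≈ 0.162
Conditioning on DDoS attack lowers the posterior on misconfigured router: the classic explaining-away effect in a common-effect structure.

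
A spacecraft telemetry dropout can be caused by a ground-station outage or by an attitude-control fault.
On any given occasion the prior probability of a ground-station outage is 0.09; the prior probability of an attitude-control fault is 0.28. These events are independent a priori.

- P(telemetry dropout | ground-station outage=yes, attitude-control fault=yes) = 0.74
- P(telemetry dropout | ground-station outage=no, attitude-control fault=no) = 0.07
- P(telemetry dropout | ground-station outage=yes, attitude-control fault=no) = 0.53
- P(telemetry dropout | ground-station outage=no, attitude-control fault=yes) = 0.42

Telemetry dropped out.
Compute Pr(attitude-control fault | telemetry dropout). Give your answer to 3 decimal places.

P(telemetry dropout) = 0.07*0.91*0.72 + 0.42*0.91*0.28 + 0.53*0.09*0.72 + 0.74*0.09*0.28 = 0.045864 + 0.107016 + 0.034344 + 0.018648 = 0.205872
Of this, 0.125664 comes from 0.107016 + 0.018648 (the attitude-control fault=true cases).
So P(attitude-control fault | telemetry dropout) = 0.125664/0.205872 ≈ 0.610.

Pr(attitude-control fault | telemetry dropout) ≈ 0.610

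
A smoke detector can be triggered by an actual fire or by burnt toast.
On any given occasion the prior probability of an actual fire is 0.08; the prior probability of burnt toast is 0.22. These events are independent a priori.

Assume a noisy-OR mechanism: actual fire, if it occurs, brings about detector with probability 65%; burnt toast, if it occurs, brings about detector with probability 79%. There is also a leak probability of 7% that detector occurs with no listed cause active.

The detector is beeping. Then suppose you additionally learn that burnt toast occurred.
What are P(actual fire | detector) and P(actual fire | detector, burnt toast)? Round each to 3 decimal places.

P(actual fire | detector) ≈ 0.215; P(actual fire | detector, burnt toast) ≈ 0.091

Under noisy-OR, P(detector | causes) = 1 − (1−0.07)·∏(1−qᵢ) over the active causes.
Weight on actual fire=true, given the evidence: 0.042089 + 0.016397 = 0.058486
Normalizer over all consistent configurations: 0.07*0.92*0.78 + 0.8047*0.92*0.22 + 0.6745*0.08*0.78 + 0.931645*0.08*0.22 = 0.271589
P(actual fire | detector) = 0.058486/0.271589 ≈ 0.215

Now also conditioning on burnt toast=true:
P(detector | burnt toast) = 0.8047·0.92 + 0.931645·0.08 = 0.740324 + 0.074532 = 0.814856
The actual fire-present share is 0.931645·0.08 = 0.074532.
So P(actual fire | detector, burnt toast) = 0.074532/0.814856 ≈ 0.091.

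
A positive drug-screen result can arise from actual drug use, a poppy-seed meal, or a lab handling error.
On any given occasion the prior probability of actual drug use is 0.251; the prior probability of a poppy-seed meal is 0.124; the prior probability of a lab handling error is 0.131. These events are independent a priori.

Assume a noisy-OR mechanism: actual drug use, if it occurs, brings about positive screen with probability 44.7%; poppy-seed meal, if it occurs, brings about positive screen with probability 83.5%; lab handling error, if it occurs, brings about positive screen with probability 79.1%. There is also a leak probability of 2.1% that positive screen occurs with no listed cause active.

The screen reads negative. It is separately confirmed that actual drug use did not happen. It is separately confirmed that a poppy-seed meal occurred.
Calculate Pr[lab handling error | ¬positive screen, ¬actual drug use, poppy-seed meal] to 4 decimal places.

Under noisy-OR, P(positive screen | causes) = 1 − (1−0.021)·∏(1−qᵢ) over the active causes.
P(¬positive screen | ¬actual drug use, poppy-seed meal) = 0.161535*0.869 + 0.033761*0.131 = 0.140374 + 0.004423 = 0.144797
Of this, 0.004423 comes from 0.033761*0.131 (the lab handling error=true cases).
So P(lab handling error | ¬positive screen, ¬actual drug use, poppy-seed meal) = 0.004423/0.144797 ≈ 0.0305.

Pr[lab handling error | ¬positive screen, ¬actual drug use, poppy-seed meal] ≈ 0.0305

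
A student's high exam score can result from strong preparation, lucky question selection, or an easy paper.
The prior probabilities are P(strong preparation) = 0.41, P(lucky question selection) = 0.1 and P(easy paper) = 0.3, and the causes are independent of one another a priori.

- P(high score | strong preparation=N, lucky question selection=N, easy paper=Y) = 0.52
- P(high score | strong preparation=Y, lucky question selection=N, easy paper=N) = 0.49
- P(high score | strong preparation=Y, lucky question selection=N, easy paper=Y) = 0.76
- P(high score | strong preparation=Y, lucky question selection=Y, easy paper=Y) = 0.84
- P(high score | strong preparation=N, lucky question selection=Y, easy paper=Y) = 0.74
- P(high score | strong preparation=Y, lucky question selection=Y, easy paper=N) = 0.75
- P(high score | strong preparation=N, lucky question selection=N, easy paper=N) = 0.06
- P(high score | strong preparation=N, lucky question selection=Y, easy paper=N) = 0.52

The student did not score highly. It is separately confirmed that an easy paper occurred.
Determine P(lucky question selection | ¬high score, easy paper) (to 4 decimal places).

P(lucky question selection | ¬high score, easy paper) ≈ 0.0599

P(¬high score | easy paper) = 0.48*0.59*0.9 + 0.26*0.59*0.1 + 0.24*0.41*0.9 + 0.16*0.41*0.1 = 0.254880 + 0.015340 + 0.088560 + 0.006560 = 0.365340
Of this, 0.021900 comes from 0.015340 + 0.006560 (the lucky question selection=true cases).
P(lucky question selection | ¬high score, easy paper) = 0.021900 / 0.365340 ≈ 0.0599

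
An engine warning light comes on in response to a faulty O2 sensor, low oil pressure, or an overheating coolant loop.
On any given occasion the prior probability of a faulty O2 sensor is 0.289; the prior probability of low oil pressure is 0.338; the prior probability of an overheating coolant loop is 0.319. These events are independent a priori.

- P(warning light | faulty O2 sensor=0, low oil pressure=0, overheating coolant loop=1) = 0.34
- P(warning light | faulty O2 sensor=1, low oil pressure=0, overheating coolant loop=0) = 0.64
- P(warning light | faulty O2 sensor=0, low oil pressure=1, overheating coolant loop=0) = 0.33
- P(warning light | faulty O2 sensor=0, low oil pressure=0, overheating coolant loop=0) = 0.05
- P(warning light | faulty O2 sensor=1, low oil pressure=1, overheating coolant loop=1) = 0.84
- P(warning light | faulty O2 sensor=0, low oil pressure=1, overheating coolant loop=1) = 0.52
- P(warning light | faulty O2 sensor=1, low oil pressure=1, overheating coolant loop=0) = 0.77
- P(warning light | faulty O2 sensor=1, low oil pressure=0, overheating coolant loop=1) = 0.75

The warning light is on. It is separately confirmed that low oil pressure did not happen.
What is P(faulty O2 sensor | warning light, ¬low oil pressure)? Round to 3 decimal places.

P(faulty O2 sensor | warning light, ¬low oil pressure) ≈ 0.658

P(warning light | ¬low oil pressure) = 0.05×0.711×0.681 + 0.34×0.711×0.319 + 0.64×0.289×0.681 + 0.75×0.289×0.319 = 0.024210 + 0.077115 + 0.125958 + 0.069143 = 0.296426
Of this, 0.195101 comes from 0.125958 + 0.069143 (the faulty O2 sensor=true cases).
So P(faulty O2 sensor | warning light, ¬low oil pressure) = 0.195101/0.296426 ≈ 0.658.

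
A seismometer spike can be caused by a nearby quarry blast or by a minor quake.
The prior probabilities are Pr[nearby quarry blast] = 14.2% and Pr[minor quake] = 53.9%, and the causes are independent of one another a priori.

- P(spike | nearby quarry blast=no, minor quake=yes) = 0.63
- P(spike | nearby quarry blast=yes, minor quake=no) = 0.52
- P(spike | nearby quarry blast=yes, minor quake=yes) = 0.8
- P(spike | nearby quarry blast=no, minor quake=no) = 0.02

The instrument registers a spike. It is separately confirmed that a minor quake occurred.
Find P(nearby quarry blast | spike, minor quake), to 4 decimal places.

Sum P(spike|·) weighted by the priors over both values of nearby quarry blast:
  P(spike | minor quake) = 0.63*0.858 + 0.8*0.142
        = 0.540540 + 0.113600 = 0.654140
Keeping only the nearby quarry blast-present terms gives 0.113600, so
  P(nearby quarry blast | spike, minor quake) = 0.113600 / 0.654140 ≈ 0.1737

P(nearby quarry blast | spike, minor quake) ≈ 0.1737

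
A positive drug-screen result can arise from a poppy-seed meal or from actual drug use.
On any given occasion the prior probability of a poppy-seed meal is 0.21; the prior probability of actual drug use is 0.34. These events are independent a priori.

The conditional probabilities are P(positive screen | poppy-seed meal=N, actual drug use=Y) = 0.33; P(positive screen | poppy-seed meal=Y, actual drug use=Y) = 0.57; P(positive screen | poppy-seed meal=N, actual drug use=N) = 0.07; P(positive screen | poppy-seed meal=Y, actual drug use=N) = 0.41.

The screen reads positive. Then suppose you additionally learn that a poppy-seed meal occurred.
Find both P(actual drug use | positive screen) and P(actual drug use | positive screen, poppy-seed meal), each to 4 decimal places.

P(actual drug use | positive screen) ≈ 0.5809; P(actual drug use | positive screen, poppy-seed meal) ≈ 0.4173

Numerator (weight on configurations with actual drug use): 0.088638 + 0.040698 = 0.129336
The normalizing constant is 0.07·0.79·0.66 + 0.33·0.79·0.34 + 0.41·0.21·0.66 + 0.57·0.21·0.34 = 0.222660
Posterior = 0.129336 / 0.222660 ≈ 0.5809

Now condition on the additional information:
By total probability over both values of actual drug use:
  P(positive screen | poppy-seed meal) = 0.41×0.66 + 0.57×0.34
        = 0.270600 + 0.193800 = 0.464400
Keeping only the actual drug use-present terms gives 0.193800, so
  P(actual drug use | positive screen, poppy-seed meal) = 0.193800 / 0.464400 ≈ 0.4173
Conditioning on poppy-seed meal lowers the posterior on actual drug use: the classic explaining-away effect in a common-effect structure.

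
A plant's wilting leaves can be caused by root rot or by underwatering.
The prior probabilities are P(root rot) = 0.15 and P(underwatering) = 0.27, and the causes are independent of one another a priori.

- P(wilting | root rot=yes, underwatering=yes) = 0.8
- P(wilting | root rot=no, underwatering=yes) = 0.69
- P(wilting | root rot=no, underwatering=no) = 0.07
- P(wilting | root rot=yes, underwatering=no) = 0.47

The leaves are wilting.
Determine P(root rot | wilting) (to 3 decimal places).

Numerator (weight on configurations with root rot): 0.051465 + 0.032400 = 0.083865
The normalizing constant is 0.07·0.85·0.73 + 0.69·0.85·0.27 + 0.47·0.15·0.73 + 0.8·0.15·0.27 = 0.285655
P(root rot | wilting) = 0.083865/0.285655 ≈ 0.294

P(root rot | wilting) ≈ 0.294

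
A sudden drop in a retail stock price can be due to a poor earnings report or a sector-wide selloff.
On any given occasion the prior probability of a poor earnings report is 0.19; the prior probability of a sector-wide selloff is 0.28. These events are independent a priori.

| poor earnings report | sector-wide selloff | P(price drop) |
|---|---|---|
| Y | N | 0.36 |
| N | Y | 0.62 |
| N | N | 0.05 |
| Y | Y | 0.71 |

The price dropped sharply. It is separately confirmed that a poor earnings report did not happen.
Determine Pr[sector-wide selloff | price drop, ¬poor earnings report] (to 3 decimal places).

Pr[sector-wide selloff | price drop, ¬poor earnings report] ≈ 0.828

P(price drop | ¬poor earnings report) = 0.05*0.72 + 0.62*0.28 = 0.036000 + 0.173600 = 0.209600
Restricting to configurations with sector-wide selloff present: 0.62*0.28 = 0.173600.
Hence the posterior is 0.173600/0.209600 ≈ 0.828.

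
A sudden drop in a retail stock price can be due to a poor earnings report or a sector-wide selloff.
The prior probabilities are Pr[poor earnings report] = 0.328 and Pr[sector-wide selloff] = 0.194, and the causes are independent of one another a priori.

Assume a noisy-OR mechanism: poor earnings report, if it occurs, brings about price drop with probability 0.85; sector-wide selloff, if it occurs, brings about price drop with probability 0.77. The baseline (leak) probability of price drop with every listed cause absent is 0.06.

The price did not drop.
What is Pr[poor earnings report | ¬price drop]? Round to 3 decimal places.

Under noisy-OR, P(price drop | causes) = 1 − (1−0.06)·∏(1−qᵢ) over the active causes.
P(¬price drop) = 0.94×0.672×0.806 + 0.2162×0.672×0.194 + 0.141×0.328×0.806 + 0.03243×0.328×0.194 = 0.509134 + 0.028186 + 0.037276 + 0.002064 = 0.576660
The poor earnings report-present share is 0.037276 + 0.002064 = 0.039340.
So P(poor earnings report | ¬price drop) = 0.039340/0.576660 ≈ 0.068.

Pr[poor earnings report | ¬price drop] ≈ 0.068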